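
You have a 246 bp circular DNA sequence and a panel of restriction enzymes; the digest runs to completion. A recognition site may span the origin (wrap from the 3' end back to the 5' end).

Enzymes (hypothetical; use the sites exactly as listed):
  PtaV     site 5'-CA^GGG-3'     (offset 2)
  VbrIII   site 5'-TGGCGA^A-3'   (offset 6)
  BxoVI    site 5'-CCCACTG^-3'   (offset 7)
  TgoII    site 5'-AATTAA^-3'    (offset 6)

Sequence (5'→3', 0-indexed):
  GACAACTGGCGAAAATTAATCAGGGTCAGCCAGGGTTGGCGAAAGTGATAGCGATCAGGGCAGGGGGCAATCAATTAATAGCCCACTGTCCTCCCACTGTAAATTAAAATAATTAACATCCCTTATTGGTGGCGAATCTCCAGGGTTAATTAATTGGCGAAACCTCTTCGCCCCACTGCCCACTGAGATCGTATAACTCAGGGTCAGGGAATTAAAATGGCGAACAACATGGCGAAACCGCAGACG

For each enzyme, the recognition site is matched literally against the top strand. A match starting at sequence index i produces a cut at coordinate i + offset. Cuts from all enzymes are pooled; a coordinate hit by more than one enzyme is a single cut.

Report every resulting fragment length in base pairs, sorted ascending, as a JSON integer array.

Per-enzyme occurrences:
  PtaV (CAGGG, off=2): starts [20, 30, 55, 60, 140, 198, 204] → cuts [22, 32, 57, 62, 142, 200, 206]
  VbrIII (TGGCGAA, off=6): starts [6, 36, 129, 154, 217, 229] → cuts [12, 42, 135, 160, 223, 235]
  BxoVI (CCCACTG, off=7): starts [81, 92, 171, 178] → cuts [88, 99, 178, 185]
  TgoII (AATTAA, off=6): starts [13, 72, 101, 110, 147, 209] → cuts [19, 78, 107, 116, 153, 215]

Pooled cuts: [12, 19, 22, 32, 42, 57, 62, 78, 88, 99, 107, 116, 135, 142, 153, 160, 178, 185, 200, 206, 215, 223, 235]

Fragments:
  12→19: 7 bp
  19→22: 3 bp
  22→32: 10 bp
  32→42: 10 bp
  42→57: 15 bp
  57→62: 5 bp
  62→78: 16 bp
  78→88: 10 bp
  88→99: 11 bp
  99→107: 8 bp
  107→116: 9 bp
  116→135: 19 bp
  135→142: 7 bp
  142→153: 11 bp
  153→160: 7 bp
  160→178: 18 bp
  178→185: 7 bp
  185→200: 15 bp
  200→206: 6 bp
  206→215: 9 bp
  215→223: 8 bp
  223→235: 12 bp
  235→12 (wrap): 246-235+12 = 23 bp

[3,5,6,7,7,7,7,8,8,9,9,10,10,10,11,11,12,15,15,16,18,19,23]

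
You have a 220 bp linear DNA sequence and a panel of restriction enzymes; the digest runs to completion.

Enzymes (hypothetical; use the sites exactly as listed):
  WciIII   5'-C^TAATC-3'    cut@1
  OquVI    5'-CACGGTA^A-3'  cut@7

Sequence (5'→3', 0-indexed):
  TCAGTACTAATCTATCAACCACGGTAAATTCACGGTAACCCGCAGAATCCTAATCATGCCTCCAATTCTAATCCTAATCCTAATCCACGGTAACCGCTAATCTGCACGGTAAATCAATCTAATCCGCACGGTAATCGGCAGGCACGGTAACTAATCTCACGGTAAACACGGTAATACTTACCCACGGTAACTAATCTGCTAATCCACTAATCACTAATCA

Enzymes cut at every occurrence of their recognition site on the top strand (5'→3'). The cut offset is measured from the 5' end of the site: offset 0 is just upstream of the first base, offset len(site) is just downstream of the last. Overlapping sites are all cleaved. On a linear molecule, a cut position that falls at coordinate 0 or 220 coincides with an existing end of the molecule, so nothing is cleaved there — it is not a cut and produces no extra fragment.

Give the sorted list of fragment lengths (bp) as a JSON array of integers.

Site scan:
  WciIII (CTAATC, off=1): starts [6, 49, 67, 73, 79, 96, 118, 150, 190, 198, 206, 213] → cuts [7, 50, 68, 74, 80, 97, 119, 151, 191, 199, 207, 214]
  OquVI (CACGGTAA, off=7): starts [19, 30, 85, 104, 126, 142, 157, 166, 182] → cuts [26, 37, 92, 111, 133, 149, 164, 173, 189]

All cut coordinates (distinct, sorted): [7, 26, 37, 50, 68, 74, 80, 92, 97, 111, 119, 133, 149, 151, 164, 173, 189, 191, 199, 207, 214]

Fragment lengths:
  [0,7): 7 bp
  [7,26): 19 bp
  [26,37): 11 bp
  [37,50): 13 bp
  [50,68): 18 bp
  [68,74): 6 bp
  [74,80): 6 bp
  [80,92): 12 bp
  [92,97): 5 bp
  [97,111): 14 bp
  [111,119): 8 bp
  [119,133): 14 bp
  [133,149): 16 bp
  [149,151): 2 bp
  [151,164): 13 bp
  [164,173): 9 bp
  [173,189): 16 bp
  [189,191): 2 bp
  [191,199): 8 bp
  [199,207): 8 bp
  [207,214): 7 bp
  [214,220): 6 bp

[2,2,5,6,6,6,7,7,8,8,8,9,11,12,13,13,14,14,16,16,18,19]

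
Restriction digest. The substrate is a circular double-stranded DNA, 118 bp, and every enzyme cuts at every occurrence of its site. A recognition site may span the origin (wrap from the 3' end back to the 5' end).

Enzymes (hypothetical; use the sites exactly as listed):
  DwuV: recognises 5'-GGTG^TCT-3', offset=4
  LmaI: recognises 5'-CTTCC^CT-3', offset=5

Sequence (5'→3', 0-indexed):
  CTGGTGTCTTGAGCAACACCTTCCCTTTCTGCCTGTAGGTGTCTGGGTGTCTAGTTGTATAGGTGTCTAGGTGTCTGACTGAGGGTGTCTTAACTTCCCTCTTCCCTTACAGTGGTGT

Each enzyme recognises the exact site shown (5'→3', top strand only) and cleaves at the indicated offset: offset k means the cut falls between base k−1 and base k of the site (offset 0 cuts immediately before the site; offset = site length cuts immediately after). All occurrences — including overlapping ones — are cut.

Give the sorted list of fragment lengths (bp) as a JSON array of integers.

[7,7,8,8,11,12,14,16,17,18]

Site scan:
  DwuV (GGTGTCT, off=4): starts [2, 37, 45, 61, 69, 83, 113] → cuts [6, 41, 49, 65, 73, 87, 117]
  LmaI (CTTCCCT, off=5): starts [19, 93, 100] → cuts [24, 98, 105]

All cut coordinates (distinct, sorted): [6, 24, 41, 49, 65, 73, 87, 98, 105, 117]

Fragments:
  6→24: 18 bp
  24→41: 17 bp
  41→49: 8 bp
  49→65: 16 bp
  65→73: 8 bp
  73→87: 14 bp
  87→98: 11 bp
  98→105: 7 bp
  105→117: 12 bp
  117→6 (wrap): 118-117+6 = 7 bp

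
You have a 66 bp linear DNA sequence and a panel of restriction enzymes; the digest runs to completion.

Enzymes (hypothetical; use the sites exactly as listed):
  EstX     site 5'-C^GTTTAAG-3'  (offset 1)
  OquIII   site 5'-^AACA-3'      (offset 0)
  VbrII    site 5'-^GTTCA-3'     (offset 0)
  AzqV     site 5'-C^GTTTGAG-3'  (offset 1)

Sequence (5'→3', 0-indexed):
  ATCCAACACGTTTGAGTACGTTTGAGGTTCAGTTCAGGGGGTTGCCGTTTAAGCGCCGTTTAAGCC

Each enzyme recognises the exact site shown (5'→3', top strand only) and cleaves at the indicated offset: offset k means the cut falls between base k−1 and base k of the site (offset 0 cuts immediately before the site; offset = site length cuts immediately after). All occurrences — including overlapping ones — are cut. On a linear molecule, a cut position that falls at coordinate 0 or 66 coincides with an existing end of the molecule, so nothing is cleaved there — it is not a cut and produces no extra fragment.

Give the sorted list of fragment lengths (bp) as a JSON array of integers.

Scan for sites:
  EstX (CGTTTAAG, off=1): starts [45, 56] → cuts [46, 57]
  OquIII (AACA, off=0): starts [4] → cuts [4]
  VbrII (GTTCA, off=0): starts [26, 31] → cuts [26, 31]
  AzqV (CGTTTGAG, off=1): starts [8, 18] → cuts [9, 19]

Pooled cuts: [4, 9, 19, 26, 31, 46, 57]

Fragments:
  [0,4): 4 bp
  [4,9): 5 bp
  [9,19): 10 bp
  [19,26): 7 bp
  [26,31): 5 bp
  [31,46): 15 bp
  [46,57): 11 bp
  [57,66): 9 bp

[4,5,5,7,9,10,11,15]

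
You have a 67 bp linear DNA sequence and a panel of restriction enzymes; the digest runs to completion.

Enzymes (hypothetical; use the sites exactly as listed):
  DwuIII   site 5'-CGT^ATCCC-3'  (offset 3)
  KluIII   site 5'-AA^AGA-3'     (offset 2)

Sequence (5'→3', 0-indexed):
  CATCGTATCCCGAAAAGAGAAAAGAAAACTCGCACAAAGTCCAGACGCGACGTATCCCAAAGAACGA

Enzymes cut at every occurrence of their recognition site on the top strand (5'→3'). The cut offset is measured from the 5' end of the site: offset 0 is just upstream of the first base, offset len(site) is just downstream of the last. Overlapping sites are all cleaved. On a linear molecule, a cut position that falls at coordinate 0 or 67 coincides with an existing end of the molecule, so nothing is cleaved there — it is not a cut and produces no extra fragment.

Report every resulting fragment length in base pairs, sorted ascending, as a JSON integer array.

Scan for sites:
  DwuIII CGTATCCC/3: at [3, 50] ⇒ [6, 53]
  KluIII AAAGA/2: at [13, 20, 58] ⇒ [15, 22, 60]

Pooled cuts: [6, 15, 22, 53, 60]

Fragments:
  [0,6): 6 bp
  [6,15): 9 bp
  [15,22): 7 bp
  [22,53): 31 bp
  [53,60): 7 bp
  [60,67): 7 bp

[6,7,7,7,9,31]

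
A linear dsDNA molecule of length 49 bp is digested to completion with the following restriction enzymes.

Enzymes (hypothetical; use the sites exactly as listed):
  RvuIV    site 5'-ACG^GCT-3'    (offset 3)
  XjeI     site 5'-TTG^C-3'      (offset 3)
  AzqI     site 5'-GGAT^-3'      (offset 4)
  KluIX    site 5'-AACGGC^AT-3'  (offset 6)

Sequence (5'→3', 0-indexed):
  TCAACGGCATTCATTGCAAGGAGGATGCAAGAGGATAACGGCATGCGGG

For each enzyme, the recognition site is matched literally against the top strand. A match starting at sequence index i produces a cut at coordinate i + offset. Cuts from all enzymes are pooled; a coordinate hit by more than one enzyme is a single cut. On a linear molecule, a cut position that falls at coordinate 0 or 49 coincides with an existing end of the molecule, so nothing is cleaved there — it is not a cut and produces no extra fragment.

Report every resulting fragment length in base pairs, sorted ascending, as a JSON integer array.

[6,7,8,8,10,10]

Site scan:
  RvuIV (ACGGCT, off=3): no sites
  XjeI TTGC/3: at [13] ⇒ [16]
  AzqI GGAT/4: at [22, 32] ⇒ [26, 36]
  KluIX AACGGCAT/6: at [2, 36] ⇒ [8, 42]

Pooled cuts: [8, 16, 26, 36, 42]

Fragment lengths:
  [0,8): 8 bp
  [8,16): 8 bp
  [16,26): 10 bp
  [26,36): 10 bp
  [36,42): 6 bp
  [42,49): 7 bp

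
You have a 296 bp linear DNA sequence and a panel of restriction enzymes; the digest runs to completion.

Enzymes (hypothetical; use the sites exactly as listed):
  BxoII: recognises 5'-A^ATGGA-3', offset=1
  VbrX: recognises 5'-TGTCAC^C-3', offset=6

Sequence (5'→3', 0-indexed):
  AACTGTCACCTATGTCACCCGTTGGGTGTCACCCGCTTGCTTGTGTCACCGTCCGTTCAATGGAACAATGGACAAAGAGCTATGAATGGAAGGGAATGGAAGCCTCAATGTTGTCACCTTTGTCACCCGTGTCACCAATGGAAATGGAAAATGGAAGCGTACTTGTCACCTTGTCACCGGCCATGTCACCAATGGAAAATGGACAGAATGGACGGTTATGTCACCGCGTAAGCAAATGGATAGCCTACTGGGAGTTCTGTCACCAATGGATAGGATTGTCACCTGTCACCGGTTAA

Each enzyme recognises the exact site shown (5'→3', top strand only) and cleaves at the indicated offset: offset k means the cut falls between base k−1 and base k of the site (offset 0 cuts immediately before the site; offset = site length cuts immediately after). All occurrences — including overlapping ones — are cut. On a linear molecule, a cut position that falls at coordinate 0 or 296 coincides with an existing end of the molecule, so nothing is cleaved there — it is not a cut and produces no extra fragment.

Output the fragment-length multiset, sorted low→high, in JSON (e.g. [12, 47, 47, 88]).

Per-enzyme occurrences:
  BxoII (AATGGA, off=1): starts [58, 66, 84, 94, 136, 142, 149, 190, 197, 206, 234, 264] → cuts [59, 67, 85, 95, 137, 143, 150, 191, 198, 207, 235, 265]
  VbrX (TGTCACC, off=6): starts [3, 12, 26, 43, 111, 120, 129, 163, 171, 183, 218, 257, 276, 283] → cuts [9, 18, 32, 49, 117, 126, 135, 169, 177, 189, 224, 263, 282, 289]

Pooled cuts: [9, 18, 32, 49, 59, 67, 85, 95, 117, 126, 135, 137, 143, 150, 169, 177, 189, 191, 198, 207, 224, 235, 263, 265, 282, 289]

Fragment lengths:
  [0,9): 9 bp
  [9,18): 9 bp
  [18,32): 14 bp
  [32,49): 17 bp
  [49,59): 10 bp
  [59,67): 8 bp
  [67,85): 18 bp
  [85,95): 10 bp
  [95,117): 22 bp
  [117,126): 9 bp
  [126,135): 9 bp
  [135,137): 2 bp
  [137,143): 6 bp
  [143,150): 7 bp
  [150,169): 19 bp
  [169,177): 8 bp
  [177,189): 12 bp
  [189,191): 2 bp
  [191,198): 7 bp
  [198,207): 9 bp
  [207,224): 17 bp
  [224,235): 11 bp
  [235,263): 28 bp
  [263,265): 2 bp
  [265,282): 17 bp
  [282,289): 7 bp
  [289,296): 7 bp

[2,2,2,6,7,7,7,7,8,8,9,9,9,9,9,10,10,11,12,14,17,17,17,18,19,22,28]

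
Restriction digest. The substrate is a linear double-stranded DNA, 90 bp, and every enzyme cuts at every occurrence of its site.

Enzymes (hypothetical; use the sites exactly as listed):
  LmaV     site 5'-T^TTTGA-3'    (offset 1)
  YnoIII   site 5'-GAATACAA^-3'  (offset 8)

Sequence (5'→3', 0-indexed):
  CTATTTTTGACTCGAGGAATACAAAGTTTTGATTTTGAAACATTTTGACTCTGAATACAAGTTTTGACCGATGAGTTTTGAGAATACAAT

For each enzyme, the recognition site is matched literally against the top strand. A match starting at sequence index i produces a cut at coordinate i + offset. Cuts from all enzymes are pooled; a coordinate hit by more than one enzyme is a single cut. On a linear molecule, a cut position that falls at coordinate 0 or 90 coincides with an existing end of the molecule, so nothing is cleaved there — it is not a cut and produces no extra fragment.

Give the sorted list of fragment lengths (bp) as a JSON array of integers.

[1,2,3,5,6,10,13,14,17,19]

Per-enzyme occurrences:
  LmaV (TTTTGA, off=1): starts [4, 26, 32, 42, 61, 75] → cuts [5, 27, 33, 43, 62, 76]
  YnoIII (GAATACAA, off=8): starts [16, 52, 81] → cuts [24, 60, 89]

Pooled cuts: [5, 24, 27, 33, 43, 60, 62, 76, 89]

Fragment lengths:
  [0,5): 5 bp
  [5,24): 19 bp
  [24,27): 3 bp
  [27,33): 6 bp
  [33,43): 10 bp
  [43,60): 17 bp
  [60,62): 2 bp
  [62,76): 14 bp
  [76,89): 13 bp
  [89,90): 1 bp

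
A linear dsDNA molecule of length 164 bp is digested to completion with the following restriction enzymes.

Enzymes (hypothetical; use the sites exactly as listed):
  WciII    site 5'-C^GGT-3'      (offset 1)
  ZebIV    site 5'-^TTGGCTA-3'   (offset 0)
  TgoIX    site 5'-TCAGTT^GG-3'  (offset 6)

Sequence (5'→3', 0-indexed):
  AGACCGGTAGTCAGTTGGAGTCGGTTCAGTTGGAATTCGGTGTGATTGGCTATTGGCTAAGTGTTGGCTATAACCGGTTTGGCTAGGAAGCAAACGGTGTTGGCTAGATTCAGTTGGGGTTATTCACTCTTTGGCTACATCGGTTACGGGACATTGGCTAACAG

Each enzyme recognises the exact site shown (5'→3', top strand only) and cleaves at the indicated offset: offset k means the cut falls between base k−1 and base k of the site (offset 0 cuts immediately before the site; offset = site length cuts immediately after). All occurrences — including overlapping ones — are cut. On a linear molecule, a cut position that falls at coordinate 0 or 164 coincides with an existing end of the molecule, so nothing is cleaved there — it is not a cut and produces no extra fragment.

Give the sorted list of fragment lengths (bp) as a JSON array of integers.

Per-enzyme occurrences:
  WciII CGGT/1: at [4, 21, 37, 74, 94, 140] ⇒ [5, 22, 38, 75, 95, 141]
  ZebIV TTGGCTA/0: at [45, 52, 63, 78, 99, 130, 153] ⇒ [45, 52, 63, 78, 99, 130, 153]
  TgoIX TCAGTTGG/6: at [10, 25, 109] ⇒ [16, 31, 115]

All cut coordinates (distinct, sorted): [5, 16, 22, 31, 38, 45, 52, 63, 75, 78, 95, 99, 115, 130, 141, 153]

Fragments:
  [0,5): 5 bp
  [5,16): 11 bp
  [16,22): 6 bp
  [22,31): 9 bp
  [31,38): 7 bp
  [38,45): 7 bp
  [45,52): 7 bp
  [52,63): 11 bp
  [63,75): 12 bp
  [75,78): 3 bp
  [78,95): 17 bp
  [95,99): 4 bp
  [99,115): 16 bp
  [115,130): 15 bp
  [130,141): 11 bp
  [141,153): 12 bp
  [153,164): 11 bp

[3,4,5,6,7,7,7,9,11,11,11,11,12,12,15,16,17]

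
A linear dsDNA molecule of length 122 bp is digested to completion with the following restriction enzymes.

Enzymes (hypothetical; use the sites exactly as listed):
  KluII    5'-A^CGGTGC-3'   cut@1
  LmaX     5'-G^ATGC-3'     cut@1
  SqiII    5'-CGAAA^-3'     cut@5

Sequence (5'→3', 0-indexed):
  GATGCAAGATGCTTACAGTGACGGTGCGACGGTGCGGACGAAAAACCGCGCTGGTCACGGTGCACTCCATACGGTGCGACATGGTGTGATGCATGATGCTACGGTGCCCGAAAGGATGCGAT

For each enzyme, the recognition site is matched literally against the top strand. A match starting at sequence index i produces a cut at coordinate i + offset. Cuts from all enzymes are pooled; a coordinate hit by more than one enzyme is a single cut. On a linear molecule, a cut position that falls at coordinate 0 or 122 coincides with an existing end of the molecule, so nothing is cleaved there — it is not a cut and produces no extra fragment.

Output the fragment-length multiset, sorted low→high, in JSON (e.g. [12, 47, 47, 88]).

Scan for sites:
  KluII ACGGTGC/1: at [20, 28, 56, 70, 100] ⇒ [21, 29, 57, 71, 101]
  LmaX GATGC/1: at [0, 7, 87, 94, 114] ⇒ [1, 8, 88, 95, 115]
  SqiII CGAAA/5: at [38, 108] ⇒ [43, 113]

All cut coordinates (distinct, sorted): [1, 8, 21, 29, 43, 57, 71, 88, 95, 101, 113, 115]

Fragments:
  [0,1): 1 bp
  [1,8): 7 bp
  [8,21): 13 bp
  [21,29): 8 bp
  [29,43): 14 bp
  [43,57): 14 bp
  [57,71): 14 bp
  [71,88): 17 bp
  [88,95): 7 bp
  [95,101): 6 bp
  [101,113): 12 bp
  [113,115): 2 bp
  [115,122): 7 bp

[1,2,6,7,7,7,8,12,13,14,14,14,17]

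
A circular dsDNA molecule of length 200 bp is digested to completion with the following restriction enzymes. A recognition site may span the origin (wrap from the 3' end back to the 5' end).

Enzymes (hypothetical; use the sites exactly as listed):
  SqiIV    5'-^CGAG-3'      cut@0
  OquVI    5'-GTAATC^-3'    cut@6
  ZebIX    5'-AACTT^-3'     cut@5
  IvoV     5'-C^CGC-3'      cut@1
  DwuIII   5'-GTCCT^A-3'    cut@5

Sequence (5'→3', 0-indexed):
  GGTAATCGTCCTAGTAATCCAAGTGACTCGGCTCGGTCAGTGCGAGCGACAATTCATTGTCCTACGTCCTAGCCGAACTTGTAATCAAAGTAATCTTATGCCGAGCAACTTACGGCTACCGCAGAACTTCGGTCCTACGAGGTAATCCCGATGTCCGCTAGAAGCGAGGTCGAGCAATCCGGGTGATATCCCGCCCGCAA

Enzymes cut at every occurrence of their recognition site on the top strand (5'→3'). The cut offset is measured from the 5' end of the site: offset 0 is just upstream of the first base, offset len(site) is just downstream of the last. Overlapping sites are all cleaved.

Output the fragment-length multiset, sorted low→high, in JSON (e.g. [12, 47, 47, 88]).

[1,4,5,6,6,6,7,7,7,8,8,9,9,10,10,10,10,12,21,21,23]

Per-enzyme occurrences:
  SqiIV CGAG/0: at [42, 101, 137, 164, 170] ⇒ [42, 101, 137, 164, 170]
  OquVI GTAATC/6: at [1, 13, 80, 89, 141] ⇒ [7, 19, 86, 95, 147]
  ZebIX AACTT/5: at [75, 106, 124] ⇒ [80, 111, 129]
  IvoV CCGC/1: at [118, 154, 190, 194] ⇒ [119, 155, 191, 195]
  DwuIII GTCCTA/5: at [7, 58, 65, 131] ⇒ [12, 63, 70, 136]

Pooled cuts: [7, 12, 19, 42, 63, 70, 80, 86, 95, 101, 111, 119, 129, 136, 137, 147, 155, 164, 170, 191, 195]

Fragment lengths:
  7→12: 5 bp
  12→19: 7 bp
  19→42: 23 bp
  42→63: 21 bp
  63→70: 7 bp
  70→80: 10 bp
  80→86: 6 bp
  86→95: 9 bp
  95→101: 6 bp
  101→111: 10 bp
  111→119: 8 bp
  119→129: 10 bp
  129→136: 7 bp
  136→137: 1 bp
  137→147: 10 bp
  147→155: 8 bp
  155→164: 9 bp
  164→170: 6 bp
  170→191: 21 bp
  191→195: 4 bp
  195→7 (wrap): 200-195+7 = 12 bp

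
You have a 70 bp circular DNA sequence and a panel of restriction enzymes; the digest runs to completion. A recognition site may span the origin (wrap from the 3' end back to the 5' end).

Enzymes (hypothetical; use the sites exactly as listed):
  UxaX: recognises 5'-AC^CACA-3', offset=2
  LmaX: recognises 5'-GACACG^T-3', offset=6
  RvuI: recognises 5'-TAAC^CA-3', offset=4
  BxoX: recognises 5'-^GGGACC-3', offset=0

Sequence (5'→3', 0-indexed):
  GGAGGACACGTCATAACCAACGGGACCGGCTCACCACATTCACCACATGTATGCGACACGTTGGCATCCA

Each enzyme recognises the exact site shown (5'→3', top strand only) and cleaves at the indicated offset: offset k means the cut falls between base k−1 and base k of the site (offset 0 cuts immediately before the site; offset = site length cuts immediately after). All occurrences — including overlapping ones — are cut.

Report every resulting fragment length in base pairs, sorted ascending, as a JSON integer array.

Per-enzyme occurrences:
  UxaX (ACCACA, off=2): starts [32, 41] → cuts [34, 43]
  LmaX (GACACGT, off=6): starts [4, 54] → cuts [10, 60]
  RvuI (TAACCA, off=4): starts [13] → cuts [17]
  BxoX (GGGACC, off=0): starts [21] → cuts [21]

All cut coordinates (distinct, sorted): [10, 17, 21, 34, 43, 60]

Fragments:
  10→17: 7 bp
  17→21: 4 bp
  21→34: 13 bp
  34→43: 9 bp
  43→60: 17 bp
  60→10 (wrap): 70-60+10 = 20 bp

[4,7,9,13,17,20]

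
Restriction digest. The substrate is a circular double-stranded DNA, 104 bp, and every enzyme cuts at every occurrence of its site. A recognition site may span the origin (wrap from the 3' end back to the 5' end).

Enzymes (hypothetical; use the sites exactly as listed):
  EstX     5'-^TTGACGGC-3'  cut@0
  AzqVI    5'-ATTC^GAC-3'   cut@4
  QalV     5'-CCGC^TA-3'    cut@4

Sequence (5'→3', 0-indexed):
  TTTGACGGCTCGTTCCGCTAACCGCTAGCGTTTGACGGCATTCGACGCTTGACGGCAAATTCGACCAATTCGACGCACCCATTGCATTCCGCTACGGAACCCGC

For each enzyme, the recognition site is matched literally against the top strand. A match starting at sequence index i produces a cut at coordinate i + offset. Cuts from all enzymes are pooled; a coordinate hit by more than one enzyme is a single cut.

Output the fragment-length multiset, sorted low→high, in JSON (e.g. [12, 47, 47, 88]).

Site scan:
  EstX (TTGACGGC, off=0): starts [1, 31, 48] → cuts [1, 31, 48]
  AzqVI (ATTCGAC, off=4): starts [39, 58, 67] → cuts [43, 62, 71]
  QalV (CCGCTA, off=4): starts [14, 21, 88] → cuts [18, 25, 92]

Pooled cuts: [1, 18, 25, 31, 43, 48, 62, 71, 92]

Fragments:
  1→18: 17 bp
  18→25: 7 bp
  25→31: 6 bp
  31→43: 12 bp
  43→48: 5 bp
  48→62: 14 bp
  62→71: 9 bp
  71→92: 21 bp
  92→1 (wrap): 104-92+1 = 13 bp

[5,6,7,9,12,13,14,17,21]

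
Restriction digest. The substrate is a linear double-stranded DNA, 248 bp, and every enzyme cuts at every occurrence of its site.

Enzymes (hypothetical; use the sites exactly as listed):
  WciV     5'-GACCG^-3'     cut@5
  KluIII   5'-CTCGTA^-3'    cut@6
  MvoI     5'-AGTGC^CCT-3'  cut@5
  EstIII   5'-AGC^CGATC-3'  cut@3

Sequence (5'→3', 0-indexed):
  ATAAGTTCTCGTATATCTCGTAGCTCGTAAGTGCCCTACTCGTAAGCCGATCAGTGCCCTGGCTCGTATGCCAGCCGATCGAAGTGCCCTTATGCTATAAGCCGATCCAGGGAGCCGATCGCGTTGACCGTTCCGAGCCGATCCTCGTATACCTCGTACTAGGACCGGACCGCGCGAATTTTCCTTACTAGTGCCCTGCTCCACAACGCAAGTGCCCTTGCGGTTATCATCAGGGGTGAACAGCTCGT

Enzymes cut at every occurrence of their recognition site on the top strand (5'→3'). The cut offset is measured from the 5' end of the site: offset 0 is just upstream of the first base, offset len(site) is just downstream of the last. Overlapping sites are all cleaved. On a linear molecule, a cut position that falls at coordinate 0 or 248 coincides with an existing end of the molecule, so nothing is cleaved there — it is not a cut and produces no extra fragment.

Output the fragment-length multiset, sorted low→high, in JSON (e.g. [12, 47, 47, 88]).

[3,5,5,7,7,8,9,9,9,10,10,11,11,12,13,13,15,15,21,22,33]

Per-enzyme occurrences:
  WciV GACCG/5: at [125, 162, 167] ⇒ [130, 167, 172]
  KluIII CTCGTA/6: at [7, 16, 23, 38, 62, 143, 152] ⇒ [13, 22, 29, 44, 68, 149, 158]
  MvoI AGTGCCCT/5: at [29, 52, 82, 189, 210] ⇒ [34, 57, 87, 194, 215]
  EstIII AGCCGATC/3: at [44, 72, 99, 112, 135] ⇒ [47, 75, 102, 115, 138]

All cut coordinates (distinct, sorted): [13, 22, 29, 34, 44, 47, 57, 68, 75, 87, 102, 115, 130, 138, 149, 158, 167, 172, 194, 215]

Fragment lengths:
  [0,13): 13 bp
  [13,22): 9 bp
  [22,29): 7 bp
  [29,34): 5 bp
  [34,44): 10 bp
  [44,47): 3 bp
  [47,57): 10 bp
  [57,68): 11 bp
  [68,75): 7 bp
  [75,87): 12 bp
  [87,102): 15 bp
  [102,115): 13 bp
  [115,130): 15 bp
  [130,138): 8 bp
  [138,149): 11 bp
  [149,158): 9 bp
  [158,167): 9 bp
  [167,172): 5 bp
  [172,194): 22 bp
  [194,215): 21 bp
  [215,248): 33 bp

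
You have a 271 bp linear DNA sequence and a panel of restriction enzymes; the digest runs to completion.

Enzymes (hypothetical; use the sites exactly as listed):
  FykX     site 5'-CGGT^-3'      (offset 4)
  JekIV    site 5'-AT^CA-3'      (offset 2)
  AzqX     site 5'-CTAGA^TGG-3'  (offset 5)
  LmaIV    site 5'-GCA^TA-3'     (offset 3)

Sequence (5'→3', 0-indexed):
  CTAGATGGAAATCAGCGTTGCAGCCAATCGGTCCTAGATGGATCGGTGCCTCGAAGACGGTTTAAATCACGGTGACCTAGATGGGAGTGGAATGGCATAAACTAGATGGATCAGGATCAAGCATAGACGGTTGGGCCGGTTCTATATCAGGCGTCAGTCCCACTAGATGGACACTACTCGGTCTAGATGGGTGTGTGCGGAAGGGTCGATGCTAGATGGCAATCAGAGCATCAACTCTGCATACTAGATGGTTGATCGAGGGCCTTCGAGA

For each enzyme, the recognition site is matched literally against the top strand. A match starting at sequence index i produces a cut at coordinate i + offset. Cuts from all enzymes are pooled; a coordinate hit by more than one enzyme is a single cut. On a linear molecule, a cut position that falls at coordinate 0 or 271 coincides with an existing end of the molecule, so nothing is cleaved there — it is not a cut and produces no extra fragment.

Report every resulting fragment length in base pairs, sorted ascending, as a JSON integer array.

[5,5,5,6,6,6,6,6,7,7,7,7,8,8,8,9,9,9,10,14,15,16,20,20,23,29]

Scan for sites:
  FykX (CGGT, off=4): starts [28, 43, 57, 69, 127, 136, 178] → cuts [32, 47, 61, 73, 131, 140, 182]
  JekIV (ATCA, off=2): starts [10, 65, 109, 115, 145, 221, 229] → cuts [12, 67, 111, 117, 147, 223, 231]
  AzqX (CTAGATGG, off=5): starts [0, 33, 76, 101, 162, 182, 211, 243] → cuts [5, 38, 81, 106, 167, 187, 216, 248]
  LmaIV (GCATA, off=3): starts [94, 120, 238] → cuts [97, 123, 241]

All cut coordinates (distinct, sorted): [5, 12, 32, 38, 47, 61, 67, 73, 81, 97, 106, 111, 117, 123, 131, 140, 147, 167, 182, 187, 216, 223, 231, 241, 248]

Fragments:
  [0,5): 5 bp
  [5,12): 7 bp
  [12,32): 20 bp
  [32,38): 6 bp
  [38,47): 9 bp
  [47,61): 14 bp
  [61,67): 6 bp
  [67,73): 6 bp
  [73,81): 8 bp
  [81,97): 16 bp
  [97,106): 9 bp
  [106,111): 5 bp
  [111,117): 6 bp
  [117,123): 6 bp
  [123,131): 8 bp
  [131,140): 9 bp
  [140,147): 7 bp
  [147,167): 20 bp
  [167,182): 15 bp
  [182,187): 5 bp
  [187,216): 29 bp
  [216,223): 7 bp
  [223,231): 8 bp
  [231,241): 10 bp
  [241,248): 7 bp
  [248,271): 23 bp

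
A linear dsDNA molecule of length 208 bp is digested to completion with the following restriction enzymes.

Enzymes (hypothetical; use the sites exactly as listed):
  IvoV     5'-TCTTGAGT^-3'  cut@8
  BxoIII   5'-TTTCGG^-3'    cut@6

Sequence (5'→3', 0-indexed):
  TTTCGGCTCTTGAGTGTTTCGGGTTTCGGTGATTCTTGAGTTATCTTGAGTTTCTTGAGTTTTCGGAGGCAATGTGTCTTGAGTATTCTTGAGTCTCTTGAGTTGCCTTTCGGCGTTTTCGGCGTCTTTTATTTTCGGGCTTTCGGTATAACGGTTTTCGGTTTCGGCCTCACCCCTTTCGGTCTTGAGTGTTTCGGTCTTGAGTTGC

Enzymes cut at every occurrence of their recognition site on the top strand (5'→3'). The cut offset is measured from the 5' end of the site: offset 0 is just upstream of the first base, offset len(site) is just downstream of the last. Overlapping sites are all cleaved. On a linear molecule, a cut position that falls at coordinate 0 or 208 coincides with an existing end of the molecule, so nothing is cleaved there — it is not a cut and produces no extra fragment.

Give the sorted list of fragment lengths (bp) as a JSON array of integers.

[3,6,6,6,7,7,7,8,8,8,9,9,9,9,10,10,10,12,15,15,16,18]

Site scan:
  IvoV TCTTGAGT/8: at [7, 33, 43, 52, 76, 86, 95, 182, 197] ⇒ [15, 41, 51, 60, 84, 94, 103, 190, 205]
  BxoIII TTTCGG/6: at [0, 16, 23, 60, 107, 116, 132, 140, 155, 161, 176, 191] ⇒ [6, 22, 29, 66, 113, 122, 138, 146, 161, 167, 182, 197]

All cut coordinates (distinct, sorted): [6, 15, 22, 29, 41, 51, 60, 66, 84, 94, 103, 113, 122, 138, 146, 161, 167, 182, 190, 197, 205]

Fragments:
  [0,6): 6 bp
  [6,15): 9 bp
  [15,22): 7 bp
  [22,29): 7 bp
  [29,41): 12 bp
  [41,51): 10 bp
  [51,60): 9 bp
  [60,66): 6 bp
  [66,84): 18 bp
  [84,94): 10 bp
  [94,103): 9 bp
  [103,113): 10 bp
  [113,122): 9 bp
  [122,138): 16 bp
  [138,146): 8 bp
  [146,161): 15 bp
  [161,167): 6 bp
  [167,182): 15 bp
  [182,190): 8 bp
  [190,197): 7 bp
  [197,205): 8 bp
  [205,208): 3 bp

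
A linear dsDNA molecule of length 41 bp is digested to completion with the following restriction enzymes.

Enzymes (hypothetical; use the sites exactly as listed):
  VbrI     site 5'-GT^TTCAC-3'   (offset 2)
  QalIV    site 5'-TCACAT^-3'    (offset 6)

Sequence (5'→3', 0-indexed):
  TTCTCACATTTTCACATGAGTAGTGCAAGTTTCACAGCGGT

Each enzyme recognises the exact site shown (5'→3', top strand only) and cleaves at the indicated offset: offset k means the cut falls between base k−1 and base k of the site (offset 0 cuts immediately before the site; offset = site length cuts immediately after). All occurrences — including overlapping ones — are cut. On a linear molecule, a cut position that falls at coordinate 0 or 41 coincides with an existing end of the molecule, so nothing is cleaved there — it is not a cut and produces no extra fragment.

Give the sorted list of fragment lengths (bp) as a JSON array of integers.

Per-enzyme occurrences:
  VbrI GTTTCAC/2: at [28] ⇒ [30]
  QalIV TCACAT/6: at [3, 11] ⇒ [9, 17]

All cut coordinates (distinct, sorted): [9, 17, 30]

Fragments:
  [0,9): 9 bp
  [9,17): 8 bp
  [17,30): 13 bp
  [30,41): 11 bp

[8,9,11,13]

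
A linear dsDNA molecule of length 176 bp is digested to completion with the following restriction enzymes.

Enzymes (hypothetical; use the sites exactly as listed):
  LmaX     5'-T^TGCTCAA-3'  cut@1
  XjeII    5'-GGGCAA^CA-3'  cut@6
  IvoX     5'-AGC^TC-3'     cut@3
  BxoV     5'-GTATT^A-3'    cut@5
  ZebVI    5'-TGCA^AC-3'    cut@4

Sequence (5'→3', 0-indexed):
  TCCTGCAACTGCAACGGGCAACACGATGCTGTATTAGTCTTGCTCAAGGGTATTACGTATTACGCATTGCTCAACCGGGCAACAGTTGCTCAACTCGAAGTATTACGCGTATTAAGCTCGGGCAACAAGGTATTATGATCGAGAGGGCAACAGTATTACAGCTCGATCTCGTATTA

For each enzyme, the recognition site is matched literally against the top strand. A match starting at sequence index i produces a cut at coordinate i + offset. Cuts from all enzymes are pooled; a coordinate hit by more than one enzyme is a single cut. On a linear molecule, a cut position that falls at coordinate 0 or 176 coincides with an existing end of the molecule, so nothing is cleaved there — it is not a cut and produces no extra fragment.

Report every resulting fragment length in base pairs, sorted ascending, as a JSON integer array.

Per-enzyme occurrences:
  LmaX (TTGCTCAA, off=1): starts [39, 66, 85] → cuts [40, 67, 86]
  XjeII (GGGCAACA, off=6): starts [15, 76, 119, 144] → cuts [21, 82, 125, 150]
  IvoX (AGCTC, off=3): starts [114, 159] → cuts [117, 162]
  BxoV (GTATTA, off=5): starts [30, 49, 56, 99, 108, 129, 152, 170] → cuts [35, 54, 61, 104, 113, 134, 157, 175]
  ZebVI (TGCAAC, off=4): starts [3, 9] → cuts [7, 13]

All cut coordinates (distinct, sorted): [7, 13, 21, 35, 40, 54, 61, 67, 82, 86, 104, 113, 117, 125, 134, 150, 157, 162, 175]

Fragments:
  [0,7): 7 bp
  [7,13): 6 bp
  [13,21): 8 bp
  [21,35): 14 bp
  [35,40): 5 bp
  [40,54): 14 bp
  [54,61): 7 bp
  [61,67): 6 bp
  [67,82): 15 bp
  [82,86): 4 bp
  [86,104): 18 bp
  [104,113): 9 bp
  [113,117): 4 bp
  [117,125): 8 bp
  [125,134): 9 bp
  [134,150): 16 bp
  [150,157): 7 bp
  [157,162): 5 bp
  [162,175): 13 bp
  [175,176): 1 bp

[1,4,4,5,5,6,6,7,7,7,8,8,9,9,13,14,14,15,16,18]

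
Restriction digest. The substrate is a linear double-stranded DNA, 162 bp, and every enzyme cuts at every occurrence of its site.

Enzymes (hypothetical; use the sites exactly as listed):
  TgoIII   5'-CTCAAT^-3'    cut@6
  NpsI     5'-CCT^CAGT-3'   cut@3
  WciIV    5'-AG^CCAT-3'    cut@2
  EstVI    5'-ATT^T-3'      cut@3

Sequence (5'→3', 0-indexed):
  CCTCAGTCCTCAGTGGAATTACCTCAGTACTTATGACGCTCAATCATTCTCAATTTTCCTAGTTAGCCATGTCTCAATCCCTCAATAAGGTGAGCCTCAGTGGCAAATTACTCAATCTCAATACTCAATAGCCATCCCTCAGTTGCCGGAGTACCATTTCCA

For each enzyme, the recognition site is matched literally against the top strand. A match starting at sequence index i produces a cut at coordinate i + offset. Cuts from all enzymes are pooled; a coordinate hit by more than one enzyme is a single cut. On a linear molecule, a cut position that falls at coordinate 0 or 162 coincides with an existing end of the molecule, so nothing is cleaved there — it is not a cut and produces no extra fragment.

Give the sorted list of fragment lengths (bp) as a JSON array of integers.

Per-enzyme occurrences:
  TgoIII (CTCAAT, off=6): starts [38, 48, 72, 80, 110, 116, 123] → cuts [44, 54, 78, 86, 116, 122, 129]
  NpsI (CCTCAGT, off=3): starts [0, 7, 21, 94, 136] → cuts [3, 10, 24, 97, 139]
  WciIV (AGCCAT, off=2): starts [64, 129] → cuts [66, 131]
  EstVI (ATTT, off=3): starts [52, 155] → cuts [55, 158]

Pooled cuts: [3, 10, 24, 44, 54, 55, 66, 78, 86, 97, 116, 122, 129, 131, 139, 158]

Fragments:
  [0,3): 3 bp
  [3,10): 7 bp
  [10,24): 14 bp
  [24,44): 20 bp
  [44,54): 10 bp
  [54,55): 1 bp
  [55,66): 11 bp
  [66,78): 12 bp
  [78,86): 8 bp
  [86,97): 11 bp
  [97,116): 19 bp
  [116,122): 6 bp
  [122,129): 7 bp
  [129,131): 2 bp
  [131,139): 8 bp
  [139,158): 19 bp
  [158,162): 4 bp

[1,2,3,4,6,7,7,8,8,10,11,11,12,14,19,19,20]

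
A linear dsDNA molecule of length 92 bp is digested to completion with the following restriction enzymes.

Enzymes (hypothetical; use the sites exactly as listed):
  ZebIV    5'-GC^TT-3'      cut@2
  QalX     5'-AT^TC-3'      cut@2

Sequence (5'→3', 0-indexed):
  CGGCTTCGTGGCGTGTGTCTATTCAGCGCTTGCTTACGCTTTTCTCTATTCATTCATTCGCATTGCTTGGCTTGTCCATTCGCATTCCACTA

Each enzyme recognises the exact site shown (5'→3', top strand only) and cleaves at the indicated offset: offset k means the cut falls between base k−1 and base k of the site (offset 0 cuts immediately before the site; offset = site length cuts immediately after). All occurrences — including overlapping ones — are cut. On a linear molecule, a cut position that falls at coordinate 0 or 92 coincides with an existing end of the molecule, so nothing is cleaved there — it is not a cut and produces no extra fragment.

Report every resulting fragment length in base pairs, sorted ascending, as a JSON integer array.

[4,4,4,4,5,6,6,7,7,8,9,10,18]

Scan for sites:
  ZebIV (GCTT, off=2): starts [2, 27, 31, 37, 64, 69] → cuts [4, 29, 33, 39, 66, 71]
  QalX (ATTC, off=2): starts [20, 47, 51, 55, 77, 83] → cuts [22, 49, 53, 57, 79, 85]

Pooled cuts: [4, 22, 29, 33, 39, 49, 53, 57, 66, 71, 79, 85]

Fragment lengths:
  [0,4): 4 bp
  [4,22): 18 bp
  [22,29): 7 bp
  [29,33): 4 bp
  [33,39): 6 bp
  [39,49): 10 bp
  [49,53): 4 bp
  [53,57): 4 bp
  [57,66): 9 bp
  [66,71): 5 bp
  [71,79): 8 bp
  [79,85): 6 bp
  [85,92): 7 bp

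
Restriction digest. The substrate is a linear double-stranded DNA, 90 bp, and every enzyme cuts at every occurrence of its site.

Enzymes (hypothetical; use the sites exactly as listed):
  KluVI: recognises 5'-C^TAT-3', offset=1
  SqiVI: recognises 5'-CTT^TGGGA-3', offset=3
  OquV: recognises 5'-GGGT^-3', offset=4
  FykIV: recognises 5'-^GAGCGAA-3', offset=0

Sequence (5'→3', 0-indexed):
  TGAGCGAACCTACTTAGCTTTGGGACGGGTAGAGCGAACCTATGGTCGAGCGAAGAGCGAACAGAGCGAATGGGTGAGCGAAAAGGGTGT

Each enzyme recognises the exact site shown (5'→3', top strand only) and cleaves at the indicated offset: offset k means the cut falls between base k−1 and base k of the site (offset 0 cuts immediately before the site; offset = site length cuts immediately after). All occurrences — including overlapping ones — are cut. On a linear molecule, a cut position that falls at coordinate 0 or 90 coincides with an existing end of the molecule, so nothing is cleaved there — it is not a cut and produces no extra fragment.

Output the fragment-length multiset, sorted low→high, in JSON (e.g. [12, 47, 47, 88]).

[1,1,2,7,7,9,9,10,12,13,19]

Site scan:
  KluVI (CTAT, off=1): starts [39] → cuts [40]
  SqiVI (CTTTGGGA, off=3): starts [17] → cuts [20]
  OquV (GGGT, off=4): starts [26, 71, 84] → cuts [30, 75, 88]
  FykIV (GAGCGAA, off=0): starts [1, 31, 47, 54, 63, 75] → cuts [1, 31, 47, 54, 63, 75]

Pooled cuts: [1, 20, 30, 31, 40, 47, 54, 63, 75, 88]

Fragments:
  [0,1): 1 bp
  [1,20): 19 bp
  [20,30): 10 bp
  [30,31): 1 bp
  [31,40): 9 bp
  [40,47): 7 bp
  [47,54): 7 bp
  [54,63): 9 bp
  [63,75): 12 bp
  [75,88): 13 bp
  [88,90): 2 bp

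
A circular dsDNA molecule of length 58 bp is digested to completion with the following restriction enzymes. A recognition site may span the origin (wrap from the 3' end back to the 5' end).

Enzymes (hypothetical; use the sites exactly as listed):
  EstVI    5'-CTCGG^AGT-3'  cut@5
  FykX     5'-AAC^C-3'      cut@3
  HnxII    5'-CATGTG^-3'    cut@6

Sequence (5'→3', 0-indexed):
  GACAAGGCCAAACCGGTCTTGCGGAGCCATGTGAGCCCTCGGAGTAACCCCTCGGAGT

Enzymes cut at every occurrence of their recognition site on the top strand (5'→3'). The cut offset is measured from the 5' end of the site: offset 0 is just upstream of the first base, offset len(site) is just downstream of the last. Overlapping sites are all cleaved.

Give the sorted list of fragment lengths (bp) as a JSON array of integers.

[6,7,9,16,20]

Scan for sites:
  EstVI CTCGGAGT/5: at [37, 50] ⇒ [42, 55]
  FykX AACC/3: at [10, 45] ⇒ [13, 48]
  HnxII CATGTG/6: at [27] ⇒ [33]

Pooled cuts: [13, 33, 42, 48, 55]

Fragments:
  13→33: 20 bp
  33→42: 9 bp
  42→48: 6 bp
  48→55: 7 bp
  55→13 (wrap): 58-55+13 = 16 bp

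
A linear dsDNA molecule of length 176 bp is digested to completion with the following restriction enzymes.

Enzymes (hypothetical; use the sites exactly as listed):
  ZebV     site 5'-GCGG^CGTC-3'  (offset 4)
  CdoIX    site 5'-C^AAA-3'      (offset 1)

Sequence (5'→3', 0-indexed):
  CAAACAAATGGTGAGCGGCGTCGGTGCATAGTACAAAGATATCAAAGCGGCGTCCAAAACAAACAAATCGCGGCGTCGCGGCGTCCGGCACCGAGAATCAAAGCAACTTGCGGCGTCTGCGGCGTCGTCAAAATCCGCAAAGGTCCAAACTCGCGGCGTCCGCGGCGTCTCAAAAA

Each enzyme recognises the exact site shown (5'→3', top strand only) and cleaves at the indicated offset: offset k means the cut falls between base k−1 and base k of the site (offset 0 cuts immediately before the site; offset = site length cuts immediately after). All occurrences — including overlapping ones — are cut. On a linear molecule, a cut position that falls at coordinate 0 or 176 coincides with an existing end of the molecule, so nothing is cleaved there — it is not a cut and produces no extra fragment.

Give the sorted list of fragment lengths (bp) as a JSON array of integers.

Site scan:
  ZebV (GCGGCGTC, off=4): starts [14, 46, 69, 77, 109, 118, 152, 161] → cuts [18, 50, 73, 81, 113, 122, 156, 165]
  CdoIX (CAAA, off=1): starts [0, 4, 33, 42, 54, 59, 63, 98, 128, 137, 145, 170] → cuts [1, 5, 34, 43, 55, 60, 64, 99, 129, 138, 146, 171]

All cut coordinates (distinct, sorted): [1, 5, 18, 34, 43, 50, 55, 60, 64, 73, 81, 99, 113, 122, 129, 138, 146, 156, 165, 171]

Fragments:
  [0,1): 1 bp
  [1,5): 4 bp
  [5,18): 13 bp
  [18,34): 16 bp
  [34,43): 9 bp
  [43,50): 7 bp
  [50,55): 5 bp
  [55,60): 5 bp
  [60,64): 4 bp
  [64,73): 9 bp
  [73,81): 8 bp
  [81,99): 18 bp
  [99,113): 14 bp
  [113,122): 9 bp
  [122,129): 7 bp
  [129,138): 9 bp
  [138,146): 8 bp
  [146,156): 10 bp
  [156,165): 9 bp
  [165,171): 6 bp
  [171,176): 5 bp

[1,4,4,5,5,5,6,7,7,8,8,9,9,9,9,9,10,13,14,16,18]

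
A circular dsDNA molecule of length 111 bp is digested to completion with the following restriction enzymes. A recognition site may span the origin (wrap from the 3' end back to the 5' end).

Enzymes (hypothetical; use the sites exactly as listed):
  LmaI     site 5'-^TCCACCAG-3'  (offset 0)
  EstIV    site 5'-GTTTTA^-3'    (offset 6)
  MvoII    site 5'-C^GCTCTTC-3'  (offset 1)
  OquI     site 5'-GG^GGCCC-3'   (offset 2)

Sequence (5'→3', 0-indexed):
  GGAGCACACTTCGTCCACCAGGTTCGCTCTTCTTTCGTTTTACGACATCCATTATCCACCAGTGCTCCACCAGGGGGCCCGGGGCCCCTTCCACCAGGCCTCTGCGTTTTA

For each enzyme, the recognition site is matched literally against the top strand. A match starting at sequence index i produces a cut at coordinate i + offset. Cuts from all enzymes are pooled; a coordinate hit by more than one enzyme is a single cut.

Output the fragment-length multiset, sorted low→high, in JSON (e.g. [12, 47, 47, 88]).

[7,7,10,11,12,12,13,17,22]

Per-enzyme occurrences:
  LmaI (TCCACCAG, off=0): starts [13, 54, 65, 89] → cuts [13, 54, 65, 89]
  EstIV (GTTTTA, off=6): starts [36, 105] → cuts [0, 42]
  MvoII (CGCTCTTC, off=1): starts [24] → cuts [25]
  OquI (GGGGCCC, off=2): starts [73, 80] → cuts [75, 82]

All cut coordinates (distinct, sorted): [0, 13, 25, 42, 54, 65, 75, 82, 89]

Fragment lengths:
  0→13: 13 bp
  13→25: 12 bp
  25→42: 17 bp
  42→54: 12 bp
  54→65: 11 bp
  65→75: 10 bp
  75→82: 7 bp
  82→89: 7 bp
  89→0 (wrap): 111-89+0 = 22 bp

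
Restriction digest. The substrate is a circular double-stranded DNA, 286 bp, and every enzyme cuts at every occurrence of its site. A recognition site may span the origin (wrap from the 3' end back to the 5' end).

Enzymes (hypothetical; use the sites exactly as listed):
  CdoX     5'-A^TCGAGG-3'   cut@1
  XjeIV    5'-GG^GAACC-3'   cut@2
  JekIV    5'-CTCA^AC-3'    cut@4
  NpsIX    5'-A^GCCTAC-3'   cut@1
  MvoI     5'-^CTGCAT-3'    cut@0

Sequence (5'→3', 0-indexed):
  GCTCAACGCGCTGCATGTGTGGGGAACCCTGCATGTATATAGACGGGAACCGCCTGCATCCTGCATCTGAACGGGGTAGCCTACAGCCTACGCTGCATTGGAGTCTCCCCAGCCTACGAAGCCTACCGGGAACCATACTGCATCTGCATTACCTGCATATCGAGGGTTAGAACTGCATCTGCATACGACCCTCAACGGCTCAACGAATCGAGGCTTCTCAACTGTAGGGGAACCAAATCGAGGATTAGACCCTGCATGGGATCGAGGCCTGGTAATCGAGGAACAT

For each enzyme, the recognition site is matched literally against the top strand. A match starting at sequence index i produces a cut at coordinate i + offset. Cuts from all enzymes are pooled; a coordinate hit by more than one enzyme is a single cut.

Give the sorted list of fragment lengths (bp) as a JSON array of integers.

Per-enzyme occurrences:
  CdoX (ATCGAGG, off=1): starts [158, 206, 236, 260, 274] → cuts [159, 207, 237, 261, 275]
  XjeIV (GGGAACC, off=2): starts [21, 44, 127, 227] → cuts [23, 46, 129, 229]
  JekIV (CTCAAC, off=4): starts [1, 190, 198, 216] → cuts [5, 194, 202, 220]
  NpsIX (AGCCTAC, off=1): starts [77, 84, 110, 119] → cuts [78, 85, 111, 120]
  MvoI (CTGCAT, off=0): starts [10, 28, 53, 60, 92, 137, 143, 152, 172, 178, 251] → cuts [10, 28, 53, 60, 92, 137, 143, 152, 172, 178, 251]

All cut coordinates (distinct, sorted): [5, 10, 23, 28, 46, 53, 60, 78, 85, 92, 111, 120, 129, 137, 143, 152, 159, 172, 178, 194, 202, 207, 220, 229, 237, 251, 261, 275]

Fragment lengths:
  5→10: 5 bp
  10→23: 13 bp
  23→28: 5 bp
  28→46: 18 bp
  46→53: 7 bp
  53→60: 7 bp
  60→78: 18 bp
  78→85: 7 bp
  85→92: 7 bp
  92→111: 19 bp
  111→120: 9 bp
  120→129: 9 bp
  129→137: 8 bp
  137→143: 6 bp
  143→152: 9 bp
  152→159: 7 bp
  159→172: 13 bp
  172→178: 6 bp
  178→194: 16 bp
  194→202: 8 bp
  202→207: 5 bp
  207→220: 13 bp
  220→229: 9 bp
  229→237: 8 bp
  237→251: 14 bp
  251→261: 10 bp
  261→275: 14 bp
  275→5 (wrap): 286-275+5 = 16 bp

[5,5,5,6,6,7,7,7,7,7,8,8,8,9,9,9,9,10,13,13,13,14,14,16,16,18,18,19]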